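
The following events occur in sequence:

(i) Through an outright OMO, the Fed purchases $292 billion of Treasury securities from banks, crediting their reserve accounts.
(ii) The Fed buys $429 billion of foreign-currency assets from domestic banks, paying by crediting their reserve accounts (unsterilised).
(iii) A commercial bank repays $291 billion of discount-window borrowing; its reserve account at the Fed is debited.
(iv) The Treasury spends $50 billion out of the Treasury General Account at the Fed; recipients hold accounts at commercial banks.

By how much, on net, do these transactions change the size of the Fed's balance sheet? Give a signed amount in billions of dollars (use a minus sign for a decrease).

+$430 billion

OMO purchase (from banks) $292 billion: a Fed asset is acquired → +$292B.
FX purchase $429 billion: a Fed asset is acquired → +$429B.
Discount-window repayment $291 billion: a Fed asset is shed → −$291B.
Government spending $50 billion: only the composition of liabilities changes → 0.
Net: 292 + 429 − 291 + 0 = +$430 billion.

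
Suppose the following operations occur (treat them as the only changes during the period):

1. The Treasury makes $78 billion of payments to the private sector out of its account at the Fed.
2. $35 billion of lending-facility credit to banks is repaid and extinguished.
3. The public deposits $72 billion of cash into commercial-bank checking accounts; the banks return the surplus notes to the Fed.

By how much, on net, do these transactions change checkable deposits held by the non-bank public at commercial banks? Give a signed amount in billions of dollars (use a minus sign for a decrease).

+$150 billion

Government spending $78 billion: non-bank counterparties' bank balances rise → +$78B.
Discount-window repayment $35 billion: the counterparty is a bank, so public deposits are unchanged → 0.
Currency deposit $72 billion: non-bank counterparties' bank balances rise → +$72B.
Net: 78 + 0 + 72 = +$150 billion.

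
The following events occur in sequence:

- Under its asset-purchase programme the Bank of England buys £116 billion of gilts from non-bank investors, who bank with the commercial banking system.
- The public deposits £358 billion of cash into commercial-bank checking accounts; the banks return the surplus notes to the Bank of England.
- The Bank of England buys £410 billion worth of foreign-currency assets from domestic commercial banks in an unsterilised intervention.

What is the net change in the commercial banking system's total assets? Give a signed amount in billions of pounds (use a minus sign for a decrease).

+£474 billion

Asset purchase (from non-banks) £116 billion: bank balance sheets expand → +£116B.
Currency deposit £358 billion: bank balance sheets expand → +£358B.
FX purchase £410 billion: just an asset swap on bank balance sheets → 0.
Net: 116 + 358 + 0 = +£474 billion.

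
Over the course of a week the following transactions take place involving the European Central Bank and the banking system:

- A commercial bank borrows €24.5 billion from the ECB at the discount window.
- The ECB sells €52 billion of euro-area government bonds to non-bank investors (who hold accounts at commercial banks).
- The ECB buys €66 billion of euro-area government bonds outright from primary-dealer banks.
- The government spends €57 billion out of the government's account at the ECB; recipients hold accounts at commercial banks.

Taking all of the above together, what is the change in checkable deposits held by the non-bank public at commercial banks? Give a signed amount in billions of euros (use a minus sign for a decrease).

+€5 billion

Discount-window loan €24.5 billion: the counterparty is a bank, so public deposits are unchanged → 0.
Asset sale (to non-banks) €52 billion: non-bank counterparties' bank balances fall → −€52B.
OMO purchase (from banks) €66 billion: the counterparty is a bank, so public deposits are unchanged → 0.
Government spending €57 billion: non-bank counterparties' bank balances rise → +€57B.
Net: 0 − 52 + 0 + 57 = +€5 billion.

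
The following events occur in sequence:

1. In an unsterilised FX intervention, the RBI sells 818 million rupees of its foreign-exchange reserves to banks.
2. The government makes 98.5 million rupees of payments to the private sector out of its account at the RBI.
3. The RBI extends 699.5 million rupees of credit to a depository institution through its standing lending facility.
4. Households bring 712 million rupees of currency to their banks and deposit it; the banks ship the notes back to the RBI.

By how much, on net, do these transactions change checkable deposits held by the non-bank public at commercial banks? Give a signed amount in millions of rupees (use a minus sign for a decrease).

FX sale 818 million rupees: the counterparty is a bank, so public deposits are unchanged → 0.
Government spending 98.5 million rupees: non-bank counterparties' bank balances rise → +98.5M.
Discount-window loan 699.5 million rupees: the counterparty is a bank, so public deposits are unchanged → 0.
Currency deposit 712 million rupees: non-bank counterparties' bank balances rise → +712M.
Net: 0 + 98.5 + 0 + 712 = +810.5 million.

+810.5 million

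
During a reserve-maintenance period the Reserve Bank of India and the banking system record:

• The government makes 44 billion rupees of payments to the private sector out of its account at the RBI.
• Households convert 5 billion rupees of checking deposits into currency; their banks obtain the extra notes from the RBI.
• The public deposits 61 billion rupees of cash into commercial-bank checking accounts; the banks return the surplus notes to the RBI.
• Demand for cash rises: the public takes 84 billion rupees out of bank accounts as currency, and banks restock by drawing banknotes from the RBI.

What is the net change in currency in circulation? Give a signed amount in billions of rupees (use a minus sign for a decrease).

RBI balance sheet:
  Assets:      no change
  Liabilities: Bank reserves +16B, Currency in circulation +28B, Government deposits −44B
So the change in currency in circulation is +28 billion.

+28 billion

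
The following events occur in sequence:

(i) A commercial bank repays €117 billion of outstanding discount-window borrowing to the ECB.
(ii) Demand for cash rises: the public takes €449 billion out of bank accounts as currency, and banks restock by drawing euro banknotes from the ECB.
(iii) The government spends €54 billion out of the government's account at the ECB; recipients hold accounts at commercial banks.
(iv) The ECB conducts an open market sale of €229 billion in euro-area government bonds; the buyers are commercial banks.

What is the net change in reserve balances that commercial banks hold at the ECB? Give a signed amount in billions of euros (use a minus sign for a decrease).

-€741 billion

ECB balance sheet:
  Assets:      Securities −€229B, Loans to banks −€117B
  Liabilities: Bank reserves −€741B, Currency in circulation +€449B, Government deposits −€54B
So the change in reserve balances that commercial banks hold at the ECB is -€741 billion.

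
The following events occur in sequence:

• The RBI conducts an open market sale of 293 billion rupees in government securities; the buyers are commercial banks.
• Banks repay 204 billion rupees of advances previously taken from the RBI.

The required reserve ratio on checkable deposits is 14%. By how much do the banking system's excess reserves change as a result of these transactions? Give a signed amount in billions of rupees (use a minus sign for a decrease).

OMO sale (to banks) 293 billion rupees: reserves −293B, deposits 0.
Discount-window repayment 204 billion rupees: reserves −204B, deposits 0.
Totals: Δreserves = −497B, Δdeposits = 0.
Δrequired reserves = 14% × 0 = 0.
Δexcess reserves = Δreserves − Δrequired = −497B − (0) = -497 billion.

-497 billion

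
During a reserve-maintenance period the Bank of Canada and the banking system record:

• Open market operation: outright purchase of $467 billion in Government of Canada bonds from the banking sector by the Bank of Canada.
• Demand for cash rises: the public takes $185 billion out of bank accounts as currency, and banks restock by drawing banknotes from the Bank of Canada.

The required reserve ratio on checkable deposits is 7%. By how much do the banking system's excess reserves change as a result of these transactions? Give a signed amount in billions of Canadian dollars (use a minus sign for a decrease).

+$294.95 billion

OMO purchase (from banks) $467 billion: reserves +$467B, deposits 0.
Currency withdrawal $185 billion: reserves −$185B, deposits −$185B.
Totals: Δreserves = +$282B, Δdeposits = −$185B.
Δrequired reserves = 7% × −$185B = −$12.95B.
Δexcess reserves = Δreserves − Δrequired = +$282B − (−$12.95B) = +$294.95 billion.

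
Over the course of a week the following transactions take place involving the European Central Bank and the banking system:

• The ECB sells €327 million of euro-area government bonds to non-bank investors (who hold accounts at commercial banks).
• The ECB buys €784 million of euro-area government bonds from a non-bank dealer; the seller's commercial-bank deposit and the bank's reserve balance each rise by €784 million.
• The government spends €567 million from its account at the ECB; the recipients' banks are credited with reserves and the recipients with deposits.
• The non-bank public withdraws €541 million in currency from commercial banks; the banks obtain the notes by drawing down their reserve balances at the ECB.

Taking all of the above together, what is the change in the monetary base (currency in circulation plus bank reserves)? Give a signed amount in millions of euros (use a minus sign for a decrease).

Asset sale (to non-banks) €327 million: ECB balance sheet contracts → −€327M.
Asset purchase (from non-banks) €784 million: ECB balance sheet expands → +€784M.
Government spending €567 million: a non-base liability converts back to reserves → +€567M.
Currency withdrawal €541 million: just a shift between currency and reserves — both are base money → 0.
Net: −327 + 784 + 567 + 0 = +€1024 million.

+€1024 million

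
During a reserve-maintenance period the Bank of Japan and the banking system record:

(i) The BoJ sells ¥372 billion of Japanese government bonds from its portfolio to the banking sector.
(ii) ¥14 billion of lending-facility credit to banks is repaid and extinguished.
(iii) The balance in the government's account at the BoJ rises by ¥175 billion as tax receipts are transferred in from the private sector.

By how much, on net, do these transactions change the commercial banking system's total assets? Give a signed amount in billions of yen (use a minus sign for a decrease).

BoJ balance sheet:
  Assets:      Securities −¥372B, Loans to banks −¥14B
  Liabilities: Bank reserves −¥561B, Government deposits +¥175B
Commercial banking system:
  Assets:      Reserves at CB −¥561B, Securities +¥372B
  Liabilities: Checkable deposits −¥175B, Borrowings from CB −¥14B
Change in total bank assets = -¥189 billion.

-¥189 billion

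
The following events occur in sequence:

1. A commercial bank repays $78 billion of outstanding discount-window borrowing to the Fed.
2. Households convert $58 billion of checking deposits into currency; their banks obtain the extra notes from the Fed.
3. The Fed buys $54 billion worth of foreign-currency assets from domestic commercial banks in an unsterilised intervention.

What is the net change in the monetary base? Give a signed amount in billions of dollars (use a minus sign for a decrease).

Discount-window repayment $78 billion: Fed balance sheet contracts → −$78B.
Currency withdrawal $58 billion: just a shift between currency and reserves — both are base money → 0.
FX purchase $54 billion: Fed balance sheet expands → +$54B.
Net: −78 + 0 + 54 = -$24 billion.

-$24 billion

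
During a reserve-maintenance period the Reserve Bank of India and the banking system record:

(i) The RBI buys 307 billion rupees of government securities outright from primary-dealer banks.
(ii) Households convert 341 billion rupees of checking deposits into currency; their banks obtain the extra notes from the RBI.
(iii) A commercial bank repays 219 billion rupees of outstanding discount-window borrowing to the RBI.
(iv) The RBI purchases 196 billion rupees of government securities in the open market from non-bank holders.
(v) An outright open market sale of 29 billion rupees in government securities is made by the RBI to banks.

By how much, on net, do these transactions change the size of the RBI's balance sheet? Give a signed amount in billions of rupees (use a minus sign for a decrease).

RBI balance sheet:
  Assets:      Securities +474B, Loans to banks −219B
  Liabilities: Bank reserves −86B, Currency in circulation +341B
Commercial banking system:
  Assets:      Reserves at CB −86B, Securities −278B
  Liabilities: Checkable deposits −145B, Borrowings from CB −219B
Change in total RBI assets = +255 billion.

+255 billion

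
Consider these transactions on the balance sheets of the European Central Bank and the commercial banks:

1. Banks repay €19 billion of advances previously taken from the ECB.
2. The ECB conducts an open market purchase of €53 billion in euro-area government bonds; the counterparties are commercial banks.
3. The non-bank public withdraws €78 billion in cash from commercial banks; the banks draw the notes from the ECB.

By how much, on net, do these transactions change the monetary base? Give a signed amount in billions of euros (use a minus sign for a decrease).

+€34 billion

ECB balance sheet:
  Assets:      Securities +€53B, Loans to banks −€19B
  Liabilities: Bank reserves −€44B, Currency in circulation +€78B
Commercial banking system:
  Assets:      Reserves at CB −€44B, Securities −€53B
  Liabilities: Checkable deposits −€78B, Borrowings from CB −€19B
Monetary base = currency + reserves: +€78B + (−€44B) = +€34 billion.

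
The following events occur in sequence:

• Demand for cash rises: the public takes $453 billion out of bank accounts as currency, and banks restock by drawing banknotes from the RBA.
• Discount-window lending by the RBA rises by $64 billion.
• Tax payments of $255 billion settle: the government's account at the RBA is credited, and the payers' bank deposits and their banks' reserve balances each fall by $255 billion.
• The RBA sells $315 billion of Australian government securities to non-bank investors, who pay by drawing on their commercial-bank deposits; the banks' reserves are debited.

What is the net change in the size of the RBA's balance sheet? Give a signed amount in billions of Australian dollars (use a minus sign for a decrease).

Currency withdrawal $453 billion: only the composition of liabilities changes → 0.
Discount-window loan $64 billion: an RBA asset is acquired → +$64B.
Government account inflow $255 billion: only the composition of liabilities changes → 0.
Asset sale (to non-banks) $315 billion: an RBA asset is shed → −$315B.
Net: 0 + 64 + 0 − 315 = -$251 billion.

-$251 billion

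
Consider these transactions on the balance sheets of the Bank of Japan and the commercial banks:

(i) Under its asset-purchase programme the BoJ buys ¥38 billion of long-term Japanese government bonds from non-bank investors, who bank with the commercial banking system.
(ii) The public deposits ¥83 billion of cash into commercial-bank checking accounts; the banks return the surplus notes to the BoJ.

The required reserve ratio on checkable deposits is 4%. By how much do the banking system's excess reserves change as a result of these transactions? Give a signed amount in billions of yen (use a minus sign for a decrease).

+¥116.16 billion

Asset purchase (from non-banks) ¥38 billion: reserves +¥38B, deposits +¥38B.
Currency deposit ¥83 billion: reserves +¥83B, deposits +¥83B.
Totals: Δreserves = +¥121B, Δdeposits = +¥121B.
Δrequired reserves = 4% × +¥121B = +¥4.84B.
Δexcess reserves = Δreserves − Δrequired = +¥121B − (+¥4.84B) = +¥116.16 billion.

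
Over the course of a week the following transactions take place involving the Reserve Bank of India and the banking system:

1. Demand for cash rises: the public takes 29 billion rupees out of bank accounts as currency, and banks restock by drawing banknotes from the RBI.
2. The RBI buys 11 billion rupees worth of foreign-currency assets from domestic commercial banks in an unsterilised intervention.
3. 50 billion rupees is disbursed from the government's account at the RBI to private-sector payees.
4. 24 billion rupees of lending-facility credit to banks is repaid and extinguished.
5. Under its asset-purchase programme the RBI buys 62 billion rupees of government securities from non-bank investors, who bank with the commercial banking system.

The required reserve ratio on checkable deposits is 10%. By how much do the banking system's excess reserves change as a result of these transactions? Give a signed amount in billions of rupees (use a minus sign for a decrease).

Currency withdrawal 29 billion rupees: reserves −29B, deposits −29B.
FX purchase 11 billion rupees: reserves +11B, deposits 0.
Government spending 50 billion rupees: reserves +50B, deposits +50B.
Discount-window repayment 24 billion rupees: reserves −24B, deposits 0.
Asset purchase (from non-banks) 62 billion rupees: reserves +62B, deposits +62B.
Totals: Δreserves = +70B, Δdeposits = +83B.
Δrequired reserves = 10% × +83B = +8.3B.
Δexcess reserves = Δreserves − Δrequired = +70B − (+8.3B) = +61.7 billion.

+61.7 billion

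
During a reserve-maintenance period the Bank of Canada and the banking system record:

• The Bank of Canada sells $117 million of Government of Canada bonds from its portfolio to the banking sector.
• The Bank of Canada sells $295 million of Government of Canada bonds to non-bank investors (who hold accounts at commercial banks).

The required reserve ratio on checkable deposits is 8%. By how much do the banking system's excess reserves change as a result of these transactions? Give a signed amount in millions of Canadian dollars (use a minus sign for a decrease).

OMO sale (to banks) $117 million: reserves −$117M, deposits 0.
Asset sale (to non-banks) $295 million: reserves −$295M, deposits −$295M.
Totals: Δreserves = −$412M, Δdeposits = −$295M.
Δrequired reserves = 8% × −$295M = −$23.6M.
Δexcess reserves = Δreserves − Δrequired = −$412M − (−$23.6M) = -$388.4 million.

-$388.4 million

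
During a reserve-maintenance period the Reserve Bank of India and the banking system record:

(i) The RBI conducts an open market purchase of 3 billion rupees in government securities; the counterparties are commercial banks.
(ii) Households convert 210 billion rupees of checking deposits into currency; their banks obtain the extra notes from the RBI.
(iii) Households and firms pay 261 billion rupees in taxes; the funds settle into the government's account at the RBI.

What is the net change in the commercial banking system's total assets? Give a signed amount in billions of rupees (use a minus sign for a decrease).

-471 billion

OMO purchase (from banks) 3 billion rupees: just an asset swap on bank balance sheets → 0.
Currency withdrawal 210 billion rupees: bank balance sheets shrink → −210B.
Government account inflow 261 billion rupees: bank balance sheets shrink → −261B.
Net: 0 − 210 − 261 = -471 billion.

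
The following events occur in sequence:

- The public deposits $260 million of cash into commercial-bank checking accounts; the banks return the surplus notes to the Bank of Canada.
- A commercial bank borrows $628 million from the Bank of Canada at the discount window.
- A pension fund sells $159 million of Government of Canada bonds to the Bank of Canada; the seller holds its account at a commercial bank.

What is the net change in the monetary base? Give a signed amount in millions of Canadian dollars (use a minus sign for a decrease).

+$787 million

Bank of Canada balance sheet:
  Assets:      Securities +$159M, Loans to banks +$628M
  Liabilities: Bank reserves +$1047M, Currency in circulation −$260M
Monetary base = currency + reserves: −$260M + (+$1047M) = +$787 million.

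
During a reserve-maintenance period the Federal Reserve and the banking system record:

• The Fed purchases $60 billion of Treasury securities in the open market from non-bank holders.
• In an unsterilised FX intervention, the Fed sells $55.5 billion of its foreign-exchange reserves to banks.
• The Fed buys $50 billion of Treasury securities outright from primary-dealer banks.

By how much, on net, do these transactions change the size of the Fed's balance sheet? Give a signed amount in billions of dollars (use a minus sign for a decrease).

+$54.5 billion

Asset purchase (from non-banks) $60 billion: a Fed asset is acquired → +$60B.
FX sale $55.5 billion: a Fed asset is shed → −$55.5B.
OMO purchase (from banks) $50 billion: a Fed asset is acquired → +$50B.
Net: 60 − 55.5 + 50 = +$54.5 billion.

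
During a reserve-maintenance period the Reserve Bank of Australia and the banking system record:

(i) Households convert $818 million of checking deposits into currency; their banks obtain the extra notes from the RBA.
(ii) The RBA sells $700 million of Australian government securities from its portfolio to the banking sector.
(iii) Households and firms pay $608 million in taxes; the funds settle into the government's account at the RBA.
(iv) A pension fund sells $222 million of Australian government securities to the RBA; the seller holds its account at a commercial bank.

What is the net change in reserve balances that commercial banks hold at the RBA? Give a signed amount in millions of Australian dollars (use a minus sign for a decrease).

-$1904 million

RBA balance sheet:
  Assets:      Securities −$478M
  Liabilities: Bank reserves −$1904M, Currency in circulation +$818M, Government deposits +$608M
Commercial banking system:
  Assets:      Reserves at CB −$1904M, Securities +$700M
  Liabilities: Checkable deposits −$1204M
So the change in reserve balances that commercial banks hold at the RBA is -$1904 million.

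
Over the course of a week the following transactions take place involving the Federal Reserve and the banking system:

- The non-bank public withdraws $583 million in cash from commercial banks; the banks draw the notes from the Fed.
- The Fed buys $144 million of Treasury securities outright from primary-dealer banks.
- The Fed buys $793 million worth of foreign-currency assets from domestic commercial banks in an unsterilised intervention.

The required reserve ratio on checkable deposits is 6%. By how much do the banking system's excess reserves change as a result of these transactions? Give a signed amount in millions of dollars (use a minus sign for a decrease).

+$388.98 million

Currency withdrawal $583 million: reserves −$583M, deposits −$583M.
OMO purchase (from banks) $144 million: reserves +$144M, deposits 0.
FX purchase $793 million: reserves +$793M, deposits 0.
Totals: Δreserves = +$354M, Δdeposits = −$583M.
Δrequired reserves = 6% × −$583M = −$34.98M.
Δexcess reserves = Δreserves − Δrequired = +$354M − (−$34.98M) = +$388.98 million.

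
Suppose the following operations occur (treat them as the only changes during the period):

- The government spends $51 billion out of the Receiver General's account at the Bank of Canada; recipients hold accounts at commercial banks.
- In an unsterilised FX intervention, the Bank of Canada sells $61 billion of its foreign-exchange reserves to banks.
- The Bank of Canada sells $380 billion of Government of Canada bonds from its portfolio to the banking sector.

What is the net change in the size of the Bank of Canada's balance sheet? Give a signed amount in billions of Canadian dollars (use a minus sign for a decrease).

Bank of Canada balance sheet:
  Assets:      Securities −$380B, Foreign assets −$61B
  Liabilities: Bank reserves −$390B, Government deposits −$51B
Commercial banking system:
  Assets:      Reserves at CB −$390B, Securities +$380B, Foreign assets +$61B
  Liabilities: Checkable deposits +$51B
Change in total Bank of Canada assets = -$441 billion.

-$441 billion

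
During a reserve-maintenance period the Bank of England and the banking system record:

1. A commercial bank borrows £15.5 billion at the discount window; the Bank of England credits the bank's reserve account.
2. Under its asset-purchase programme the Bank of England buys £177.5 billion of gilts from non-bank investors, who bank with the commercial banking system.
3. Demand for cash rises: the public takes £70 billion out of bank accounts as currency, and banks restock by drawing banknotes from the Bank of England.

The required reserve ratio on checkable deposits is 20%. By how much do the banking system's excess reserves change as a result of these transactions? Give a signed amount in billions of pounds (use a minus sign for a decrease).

Discount-window loan £15.5 billion: reserves +£15.5B, deposits 0.
Asset purchase (from non-banks) £177.5 billion: reserves +£177.5B, deposits +£177.5B.
Currency withdrawal £70 billion: reserves −£70B, deposits −£70B.
Totals: Δreserves = +£123B, Δdeposits = +£107.5B.
Δrequired reserves = 20% × +£107.5B = +£21.5B.
Δexcess reserves = Δreserves − Δrequired = +£123B − (+£21.5B) = +£101.5 billion.

+£101.5 billion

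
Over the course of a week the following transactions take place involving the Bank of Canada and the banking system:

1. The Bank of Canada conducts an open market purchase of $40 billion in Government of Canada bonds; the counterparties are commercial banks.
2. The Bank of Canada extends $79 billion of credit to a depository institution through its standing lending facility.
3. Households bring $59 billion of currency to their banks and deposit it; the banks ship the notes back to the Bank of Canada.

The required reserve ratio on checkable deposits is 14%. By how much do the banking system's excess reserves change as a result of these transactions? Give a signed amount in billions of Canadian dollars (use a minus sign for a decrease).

+$169.74 billion

OMO purchase (from banks) $40 billion: reserves +$40B, deposits 0.
Discount-window loan $79 billion: reserves +$79B, deposits 0.
Currency deposit $59 billion: reserves +$59B, deposits +$59B.
Totals: Δreserves = +$178B, Δdeposits = +$59B.
Δrequired reserves = 14% × +$59B = +$8.26B.
Δexcess reserves = Δreserves − Δrequired = +$178B − (+$8.26B) = +$169.74 billion.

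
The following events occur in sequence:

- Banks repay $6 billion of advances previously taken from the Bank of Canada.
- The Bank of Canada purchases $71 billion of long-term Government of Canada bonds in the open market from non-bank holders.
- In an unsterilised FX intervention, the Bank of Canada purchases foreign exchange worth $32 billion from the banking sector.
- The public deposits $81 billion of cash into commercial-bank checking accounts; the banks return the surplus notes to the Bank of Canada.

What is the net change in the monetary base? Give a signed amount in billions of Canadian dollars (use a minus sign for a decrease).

Discount-window repayment $6 billion: Bank of Canada balance sheet contracts → −$6B.
Asset purchase (from non-banks) $71 billion: Bank of Canada balance sheet expands → +$71B.
FX purchase $32 billion: Bank of Canada balance sheet expands → +$32B.
Currency deposit $81 billion: just a shift between currency and reserves — both are base money → 0.
Net: −6 + 71 + 32 + 0 = +$97 billion.

+$97 billion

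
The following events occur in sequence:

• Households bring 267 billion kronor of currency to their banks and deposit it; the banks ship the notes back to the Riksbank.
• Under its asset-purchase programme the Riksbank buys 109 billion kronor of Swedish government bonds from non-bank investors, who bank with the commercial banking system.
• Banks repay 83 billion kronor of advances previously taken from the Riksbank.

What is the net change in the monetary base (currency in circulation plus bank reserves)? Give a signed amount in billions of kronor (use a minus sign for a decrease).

+26 billion

Riksbank balance sheet:
  Assets:      Securities +109B, Loans to banks −83B
  Liabilities: Bank reserves +293B, Currency in circulation −267B
Commercial banking system:
  Assets:      Reserves at CB +293B
  Liabilities: Checkable deposits +376B, Borrowings from CB −83B
Monetary base = currency + reserves: −267B + (+293B) = +26 billion.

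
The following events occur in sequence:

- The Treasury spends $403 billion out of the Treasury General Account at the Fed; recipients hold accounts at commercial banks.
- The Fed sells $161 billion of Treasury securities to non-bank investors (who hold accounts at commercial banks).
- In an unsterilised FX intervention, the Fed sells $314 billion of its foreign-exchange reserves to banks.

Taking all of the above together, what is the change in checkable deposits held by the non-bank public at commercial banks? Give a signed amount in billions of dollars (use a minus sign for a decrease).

Government spending $403 billion: non-bank counterparties' bank balances rise → +$403B.
Asset sale (to non-banks) $161 billion: non-bank counterparties' bank balances fall → −$161B.
FX sale $314 billion: the counterparty is a bank, so public deposits are unchanged → 0.
Net: 403 − 161 + 0 = +$242 billion.

+$242 billion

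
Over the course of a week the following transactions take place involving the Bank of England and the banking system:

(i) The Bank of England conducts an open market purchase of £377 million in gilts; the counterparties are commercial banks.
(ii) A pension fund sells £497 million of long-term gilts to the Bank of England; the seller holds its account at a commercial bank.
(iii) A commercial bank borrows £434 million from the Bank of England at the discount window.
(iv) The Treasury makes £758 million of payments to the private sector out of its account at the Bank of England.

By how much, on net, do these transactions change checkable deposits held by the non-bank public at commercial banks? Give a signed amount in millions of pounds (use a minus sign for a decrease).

OMO purchase (from banks) £377 million: the counterparty is a bank, so public deposits are unchanged → 0.
Asset purchase (from non-banks) £497 million: non-bank counterparties' bank balances rise → +£497M.
Discount-window loan £434 million: the counterparty is a bank, so public deposits are unchanged → 0.
Government spending £758 million: non-bank counterparties' bank balances rise → +£758M.
Net: 0 + 497 + 0 + 758 = +£1255 million.

+£1255 million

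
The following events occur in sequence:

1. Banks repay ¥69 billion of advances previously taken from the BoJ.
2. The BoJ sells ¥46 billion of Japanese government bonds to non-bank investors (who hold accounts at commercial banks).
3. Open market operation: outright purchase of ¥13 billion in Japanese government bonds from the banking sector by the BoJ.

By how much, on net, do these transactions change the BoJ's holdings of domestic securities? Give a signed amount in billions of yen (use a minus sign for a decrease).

BoJ balance sheet:
  Assets:      Securities −¥33B, Loans to banks −¥69B
  Liabilities: Bank reserves −¥102B
So the change in the BoJ's holdings of domestic securities is -¥33 billion.

-¥33 billion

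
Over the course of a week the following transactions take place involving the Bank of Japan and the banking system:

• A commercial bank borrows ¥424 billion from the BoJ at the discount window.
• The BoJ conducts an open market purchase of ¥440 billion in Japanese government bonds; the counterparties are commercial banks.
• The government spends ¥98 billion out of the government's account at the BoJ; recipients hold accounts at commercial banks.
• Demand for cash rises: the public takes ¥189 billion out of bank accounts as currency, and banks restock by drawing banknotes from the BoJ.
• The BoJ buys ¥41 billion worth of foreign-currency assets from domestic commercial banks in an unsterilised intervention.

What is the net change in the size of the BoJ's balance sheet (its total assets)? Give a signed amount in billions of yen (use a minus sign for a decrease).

Discount-window loan ¥424 billion: a BoJ asset is acquired → +¥424B.
OMO purchase (from banks) ¥440 billion: a BoJ asset is acquired → +¥440B.
Government spending ¥98 billion: only the composition of liabilities changes → 0.
Currency withdrawal ¥189 billion: only the composition of liabilities changes → 0.
FX purchase ¥41 billion: a BoJ asset is acquired → +¥41B.
Net: 424 + 440 + 0 + 0 + 41 = +¥905 billion.

+¥905 billion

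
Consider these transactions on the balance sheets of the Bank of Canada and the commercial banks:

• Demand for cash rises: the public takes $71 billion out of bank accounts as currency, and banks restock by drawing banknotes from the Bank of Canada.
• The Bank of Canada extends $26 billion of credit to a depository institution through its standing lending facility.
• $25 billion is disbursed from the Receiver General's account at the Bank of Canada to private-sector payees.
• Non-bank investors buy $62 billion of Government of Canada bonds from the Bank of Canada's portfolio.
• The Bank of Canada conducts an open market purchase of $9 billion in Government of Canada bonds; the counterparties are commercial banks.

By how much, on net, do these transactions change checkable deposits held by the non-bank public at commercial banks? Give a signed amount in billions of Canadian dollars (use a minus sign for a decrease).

Currency withdrawal $71 billion: non-bank counterparties' bank balances fall → −$71B.
Discount-window loan $26 billion: the counterparty is a bank, so public deposits are unchanged → 0.
Government spending $25 billion: non-bank counterparties' bank balances rise → +$25B.
Asset sale (to non-banks) $62 billion: non-bank counterparties' bank balances fall → −$62B.
OMO purchase (from banks) $9 billion: the counterparty is a bank, so public deposits are unchanged → 0.
Net: −71 + 0 + 25 − 62 + 0 = -$108 billion.

-$108 billion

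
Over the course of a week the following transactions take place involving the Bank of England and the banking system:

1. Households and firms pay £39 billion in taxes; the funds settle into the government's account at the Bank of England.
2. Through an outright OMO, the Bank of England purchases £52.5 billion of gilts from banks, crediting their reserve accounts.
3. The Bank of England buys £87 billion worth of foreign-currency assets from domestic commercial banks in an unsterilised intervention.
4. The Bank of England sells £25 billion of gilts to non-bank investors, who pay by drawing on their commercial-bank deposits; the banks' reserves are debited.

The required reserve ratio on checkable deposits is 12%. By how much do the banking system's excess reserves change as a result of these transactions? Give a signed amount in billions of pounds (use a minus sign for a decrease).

+£83.18 billion

Government account inflow £39 billion: reserves −£39B, deposits −£39B.
OMO purchase (from banks) £52.5 billion: reserves +£52.5B, deposits 0.
FX purchase £87 billion: reserves +£87B, deposits 0.
Asset sale (to non-banks) £25 billion: reserves −£25B, deposits −£25B.
Totals: Δreserves = +£75.5B, Δdeposits = −£64B.
Δrequired reserves = 12% × −£64B = −£7.68B.
Δexcess reserves = Δreserves − Δrequired = +£75.5B − (−£7.68B) = +£83.18 billion.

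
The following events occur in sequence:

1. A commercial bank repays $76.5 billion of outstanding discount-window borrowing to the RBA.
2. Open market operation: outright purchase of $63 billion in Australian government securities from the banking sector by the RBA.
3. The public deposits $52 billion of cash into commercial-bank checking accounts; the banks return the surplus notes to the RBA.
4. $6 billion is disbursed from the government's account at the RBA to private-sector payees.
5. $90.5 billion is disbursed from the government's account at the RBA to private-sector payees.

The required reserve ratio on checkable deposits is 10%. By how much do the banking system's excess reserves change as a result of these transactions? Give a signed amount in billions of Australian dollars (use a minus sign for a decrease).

+$120.15 billion

Discount-window repayment $76.5 billion: reserves −$76.5B, deposits 0.
OMO purchase (from banks) $63 billion: reserves +$63B, deposits 0.
Currency deposit $52 billion: reserves +$52B, deposits +$52B.
Government spending $6 billion: reserves +$6B, deposits +$6B.
Government spending $90.5 billion: reserves +$90.5B, deposits +$90.5B.
Totals: Δreserves = +$135B, Δdeposits = +$148.5B.
Δrequired reserves = 10% × +$148.5B = +$14.85B.
Δexcess reserves = Δreserves − Δrequired = +$135B − (+$14.85B) = +$120.15 billion.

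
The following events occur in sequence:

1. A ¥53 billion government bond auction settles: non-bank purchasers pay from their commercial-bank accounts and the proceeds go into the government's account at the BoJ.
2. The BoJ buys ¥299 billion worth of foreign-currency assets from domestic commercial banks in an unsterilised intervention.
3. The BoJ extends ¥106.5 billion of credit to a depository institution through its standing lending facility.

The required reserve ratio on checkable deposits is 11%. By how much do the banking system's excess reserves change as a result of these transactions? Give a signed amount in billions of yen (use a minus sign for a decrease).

Government account inflow ¥53 billion: reserves −¥53B, deposits −¥53B.
FX purchase ¥299 billion: reserves +¥299B, deposits 0.
Discount-window loan ¥106.5 billion: reserves +¥106.5B, deposits 0.
Totals: Δreserves = +¥352.5B, Δdeposits = −¥53B.
Δrequired reserves = 11% × −¥53B = −¥5.83B.
Δexcess reserves = Δreserves − Δrequired = +¥352.5B − (−¥5.83B) = +¥358.33 billion.

+¥358.33 billion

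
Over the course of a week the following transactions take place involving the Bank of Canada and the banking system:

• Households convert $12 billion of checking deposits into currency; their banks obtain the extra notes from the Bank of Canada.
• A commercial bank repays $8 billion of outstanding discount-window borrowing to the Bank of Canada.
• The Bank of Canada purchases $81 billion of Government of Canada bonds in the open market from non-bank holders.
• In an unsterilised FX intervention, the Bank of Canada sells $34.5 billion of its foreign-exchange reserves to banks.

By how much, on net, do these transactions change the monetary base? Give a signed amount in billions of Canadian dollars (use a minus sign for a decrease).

+$38.5 billion

Currency withdrawal $12 billion: just a shift between currency and reserves — both are base money → 0.
Discount-window repayment $8 billion: Bank of Canada balance sheet contracts → −$8B.
Asset purchase (from non-banks) $81 billion: Bank of Canada balance sheet expands → +$81B.
FX sale $34.5 billion: Bank of Canada balance sheet contracts → −$34.5B.
Net: 0 − 8 + 81 − 34.5 = +$38.5 billion.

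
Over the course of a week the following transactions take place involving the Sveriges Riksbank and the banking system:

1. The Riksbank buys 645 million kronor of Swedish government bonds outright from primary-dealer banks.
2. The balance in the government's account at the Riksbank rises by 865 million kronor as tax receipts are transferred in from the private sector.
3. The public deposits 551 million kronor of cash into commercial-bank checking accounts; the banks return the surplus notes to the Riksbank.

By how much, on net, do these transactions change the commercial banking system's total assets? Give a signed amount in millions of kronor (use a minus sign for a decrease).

-314 million

OMO purchase (from banks) 645 million kronor: just an asset swap on bank balance sheets → 0.
Government account inflow 865 million kronor: bank balance sheets shrink → −865M.
Currency deposit 551 million kronor: bank balance sheets expand → +551M.
Net: 0 − 865 + 551 = -314 million.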